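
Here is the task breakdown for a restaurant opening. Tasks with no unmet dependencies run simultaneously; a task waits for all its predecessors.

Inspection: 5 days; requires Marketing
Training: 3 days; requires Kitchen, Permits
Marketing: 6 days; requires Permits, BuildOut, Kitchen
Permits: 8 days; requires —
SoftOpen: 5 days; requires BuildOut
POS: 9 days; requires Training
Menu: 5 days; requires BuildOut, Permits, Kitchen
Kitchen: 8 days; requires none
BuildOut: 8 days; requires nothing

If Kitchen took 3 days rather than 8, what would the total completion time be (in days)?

Baseline: Kitchen→Training→POS = 8+3+9 = 20 → 20 days.
Since Kitchen is critical, the -5 change carries straight to that chain (now 15 days).
Now Permits→Training→POS = 8+3+9 = 20 is longest, so the finish becomes 20 days.

20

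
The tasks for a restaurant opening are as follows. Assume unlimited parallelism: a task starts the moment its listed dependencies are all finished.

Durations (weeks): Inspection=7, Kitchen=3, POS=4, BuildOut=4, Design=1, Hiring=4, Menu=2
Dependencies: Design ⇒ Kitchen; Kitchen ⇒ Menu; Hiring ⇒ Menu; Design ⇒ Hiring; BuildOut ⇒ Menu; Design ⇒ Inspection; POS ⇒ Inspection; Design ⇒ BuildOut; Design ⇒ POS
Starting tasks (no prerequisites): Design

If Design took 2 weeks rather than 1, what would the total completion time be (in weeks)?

As given, the longest chain is Design→POS→Inspection = 1+4+7 = 12, so the finish is 12 weeks.
Since Design is critical, the +1 change carries straight to that chain (now 13 weeks).
No other chain overtakes it, so the finish is 13 weeks.

13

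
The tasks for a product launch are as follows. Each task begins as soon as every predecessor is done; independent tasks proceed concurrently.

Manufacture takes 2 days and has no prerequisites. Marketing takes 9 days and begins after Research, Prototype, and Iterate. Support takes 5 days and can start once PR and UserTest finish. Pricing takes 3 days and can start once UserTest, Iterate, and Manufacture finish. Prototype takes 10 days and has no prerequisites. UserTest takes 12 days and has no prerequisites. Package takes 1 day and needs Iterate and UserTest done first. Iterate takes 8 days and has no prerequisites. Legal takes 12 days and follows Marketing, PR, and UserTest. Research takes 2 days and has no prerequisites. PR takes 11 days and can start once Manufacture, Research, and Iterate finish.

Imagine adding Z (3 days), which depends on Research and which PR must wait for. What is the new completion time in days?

31

Originally the product launch takes 31 days.
With Z inserted, PR now waits for max(Manufacture, Research, Iterate, Z).
New critical path: Prototype→Marketing→Legal = 10+9+12 = 31 ⇒ 31 days.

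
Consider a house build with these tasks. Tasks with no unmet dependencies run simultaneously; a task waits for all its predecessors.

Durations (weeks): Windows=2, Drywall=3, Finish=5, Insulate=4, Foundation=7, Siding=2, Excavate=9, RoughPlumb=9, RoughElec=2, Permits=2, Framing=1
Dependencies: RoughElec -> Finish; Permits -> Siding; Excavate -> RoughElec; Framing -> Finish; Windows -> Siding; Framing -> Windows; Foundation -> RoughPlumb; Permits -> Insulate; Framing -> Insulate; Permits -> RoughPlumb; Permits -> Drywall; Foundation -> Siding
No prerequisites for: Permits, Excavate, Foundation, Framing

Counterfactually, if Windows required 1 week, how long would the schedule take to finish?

16

The binding path is Excavate→RoughElec→Finish = 9+2+5 = 16; finish at 16 weeks.
Windows has 11 weeks of float (longest path through it is 5).
No other chain overtakes it, so the finish is 16 weeks.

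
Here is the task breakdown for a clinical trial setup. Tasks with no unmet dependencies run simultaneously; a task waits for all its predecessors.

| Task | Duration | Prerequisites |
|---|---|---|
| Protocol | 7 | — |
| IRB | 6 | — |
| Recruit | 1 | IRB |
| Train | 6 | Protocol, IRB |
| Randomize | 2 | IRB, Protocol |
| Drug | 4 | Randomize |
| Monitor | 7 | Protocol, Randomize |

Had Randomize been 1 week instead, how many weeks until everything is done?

The binding path is Protocol→Randomize→Monitor = 7+2+7 = 16; finish at 16 weeks.
Randomize lies on that path, so at 1 week the path becomes 15 weeks.
That remains the longest chain; total 15 weeks.

15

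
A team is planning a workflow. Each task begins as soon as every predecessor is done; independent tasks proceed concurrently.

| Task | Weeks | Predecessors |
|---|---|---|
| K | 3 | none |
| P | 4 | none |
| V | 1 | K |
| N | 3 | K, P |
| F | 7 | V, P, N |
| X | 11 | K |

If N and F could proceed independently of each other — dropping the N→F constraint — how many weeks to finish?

14

Original critical path: K→X = 3+11 = 14 ⇒ 14 weeks.
Without N→F, F's earliest start moves from 7 to 4.
After: K→X = 3+11 = 14 → 14 weeks.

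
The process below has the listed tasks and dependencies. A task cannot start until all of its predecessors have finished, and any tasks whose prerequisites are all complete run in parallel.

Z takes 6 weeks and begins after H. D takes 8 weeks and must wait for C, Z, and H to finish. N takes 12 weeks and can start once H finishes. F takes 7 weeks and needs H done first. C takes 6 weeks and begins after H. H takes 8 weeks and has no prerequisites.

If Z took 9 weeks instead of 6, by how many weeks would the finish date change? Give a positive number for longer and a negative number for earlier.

As given, the longest chain is H→Z→D = 8+6+8 = 22, so the finish is 22 weeks.
Z is on the critical path; changing it to 9 makes that path 25 weeks.
That remains the longest chain; total 25 weeks.
Change in finish: 25 − 22 = +3 weeks.

3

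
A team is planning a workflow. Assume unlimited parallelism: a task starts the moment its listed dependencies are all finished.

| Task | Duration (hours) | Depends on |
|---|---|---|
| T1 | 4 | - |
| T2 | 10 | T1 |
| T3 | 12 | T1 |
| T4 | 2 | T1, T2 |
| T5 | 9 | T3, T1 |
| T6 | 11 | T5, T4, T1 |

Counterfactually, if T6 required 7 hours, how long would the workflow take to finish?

Critical path before the change: T1→T3→T5→T6 = 4+12+9+11 = 36 giving 36 hours.
T6 lies on that path, so at 7 hours the path becomes 32 hours.
The critical path is still T1→T3→T5→T6; finish is now 32 hours.

32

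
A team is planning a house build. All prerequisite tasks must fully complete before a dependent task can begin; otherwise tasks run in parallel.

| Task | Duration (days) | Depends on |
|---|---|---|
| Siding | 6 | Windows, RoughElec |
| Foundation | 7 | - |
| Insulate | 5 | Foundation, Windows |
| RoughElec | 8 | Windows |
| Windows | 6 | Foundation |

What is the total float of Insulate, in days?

The longest chain is Foundation→Windows→RoughElec→Siding = 7+6+8+6 = 27; overall finish 27 days.
Insulate finishes as early as 18 and must finish by 27.
Float = 27 − 18 = 9.

9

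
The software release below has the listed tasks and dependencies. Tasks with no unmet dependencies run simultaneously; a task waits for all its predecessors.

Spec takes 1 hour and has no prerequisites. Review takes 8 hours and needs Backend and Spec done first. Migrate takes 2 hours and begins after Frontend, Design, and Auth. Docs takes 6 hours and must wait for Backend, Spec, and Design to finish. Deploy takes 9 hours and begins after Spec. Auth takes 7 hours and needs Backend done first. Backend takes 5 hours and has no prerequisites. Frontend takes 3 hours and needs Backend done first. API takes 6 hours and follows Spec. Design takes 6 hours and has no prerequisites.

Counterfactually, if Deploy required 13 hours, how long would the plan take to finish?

14

Critical path before the change: Backend→Auth→Migrate = 5+7+2 = 14 giving 14 hours.
The longest path through Deploy is only 10 hours, so Deploy has float 4.
Now Spec→Deploy = 1+13 = 14 is longest, so the finish becomes 14 hours.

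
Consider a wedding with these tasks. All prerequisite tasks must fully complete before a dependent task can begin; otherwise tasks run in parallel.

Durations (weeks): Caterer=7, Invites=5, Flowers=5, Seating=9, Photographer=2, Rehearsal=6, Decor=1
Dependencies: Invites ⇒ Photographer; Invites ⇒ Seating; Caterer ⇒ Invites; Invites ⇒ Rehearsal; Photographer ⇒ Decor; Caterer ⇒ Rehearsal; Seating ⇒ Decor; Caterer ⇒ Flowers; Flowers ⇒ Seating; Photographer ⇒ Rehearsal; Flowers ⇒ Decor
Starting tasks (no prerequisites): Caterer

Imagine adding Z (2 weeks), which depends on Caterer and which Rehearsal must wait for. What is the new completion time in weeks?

22

Originally the wedding takes 22 weeks.
With Z inserted, Rehearsal now waits for max(Photographer, Caterer, Invites, Z).
New critical path: Caterer→Invites→Seating→Decor = 7+5+9+1 = 22 ⇒ 22 weeks.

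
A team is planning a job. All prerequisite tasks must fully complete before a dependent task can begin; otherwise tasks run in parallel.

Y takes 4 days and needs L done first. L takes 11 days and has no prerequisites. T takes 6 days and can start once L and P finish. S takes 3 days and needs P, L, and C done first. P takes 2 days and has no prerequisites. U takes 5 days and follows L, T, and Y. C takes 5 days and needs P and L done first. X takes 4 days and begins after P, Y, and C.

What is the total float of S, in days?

L→T→U = 11+6+5 = 22 sets the makespan at 22 days.
Longest path through S: 19 days (earliest finish 19, latest finish 22).
Slack of S = 19 − 16 = 3 days.

3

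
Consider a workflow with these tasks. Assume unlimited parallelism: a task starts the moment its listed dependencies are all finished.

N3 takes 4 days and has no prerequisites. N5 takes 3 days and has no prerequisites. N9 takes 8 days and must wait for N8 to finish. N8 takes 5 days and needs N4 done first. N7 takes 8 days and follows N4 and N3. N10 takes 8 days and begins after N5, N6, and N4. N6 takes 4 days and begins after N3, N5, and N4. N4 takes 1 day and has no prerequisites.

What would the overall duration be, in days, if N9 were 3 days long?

Critical path before the change: N3→N6→N10 = 4+4+8 = 16 giving 16 days.
The longest path through N9 is only 14 days, so N9 has float 2.
No other chain overtakes it, so the finish is 16 days.

16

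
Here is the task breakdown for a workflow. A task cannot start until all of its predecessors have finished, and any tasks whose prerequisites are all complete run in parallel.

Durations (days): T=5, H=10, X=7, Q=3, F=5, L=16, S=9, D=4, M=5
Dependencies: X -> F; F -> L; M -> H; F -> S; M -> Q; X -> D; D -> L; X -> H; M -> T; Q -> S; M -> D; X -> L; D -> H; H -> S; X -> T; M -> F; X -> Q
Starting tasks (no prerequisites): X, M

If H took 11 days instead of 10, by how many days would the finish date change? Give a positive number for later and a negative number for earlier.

1

As given, the longest chain is X→D→H→S = 7+4+10+9 = 30, so the finish is 30 days.
H is on the critical path; changing it to 11 makes that path 31 days.
The critical path is still X→D→H→S; finish is now 31 days.
Change in finish: 31 − 30 = +1 days.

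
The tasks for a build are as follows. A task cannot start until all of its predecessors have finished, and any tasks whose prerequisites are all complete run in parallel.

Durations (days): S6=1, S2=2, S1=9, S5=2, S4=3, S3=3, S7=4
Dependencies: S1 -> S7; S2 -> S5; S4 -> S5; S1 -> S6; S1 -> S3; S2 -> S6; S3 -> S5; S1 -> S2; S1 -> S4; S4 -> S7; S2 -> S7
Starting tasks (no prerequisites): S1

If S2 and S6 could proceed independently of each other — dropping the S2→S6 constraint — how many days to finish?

Original critical path: S1→S4→S7 = 9+3+4 = 16 ⇒ 16 days.
Without S2→S6, S6's earliest start moves from 11 to 9.
New critical path: S1→S4→S7 = 9+3+4 = 16 ⇒ 16 days.

16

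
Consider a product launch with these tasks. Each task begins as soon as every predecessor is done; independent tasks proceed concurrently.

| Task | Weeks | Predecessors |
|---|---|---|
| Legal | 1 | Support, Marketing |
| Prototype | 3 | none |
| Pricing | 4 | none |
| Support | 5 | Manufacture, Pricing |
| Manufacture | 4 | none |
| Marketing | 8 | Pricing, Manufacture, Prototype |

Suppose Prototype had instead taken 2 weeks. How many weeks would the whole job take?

13

Baseline: Manufacture→Marketing→Legal = 4+8+1 = 13 → 13 weeks.
Prototype is off the critical path — its longest chain is 12 weeks, giving 1 of slack.
The critical path is still Manufacture→Marketing→Legal; finish is now 13 weeks.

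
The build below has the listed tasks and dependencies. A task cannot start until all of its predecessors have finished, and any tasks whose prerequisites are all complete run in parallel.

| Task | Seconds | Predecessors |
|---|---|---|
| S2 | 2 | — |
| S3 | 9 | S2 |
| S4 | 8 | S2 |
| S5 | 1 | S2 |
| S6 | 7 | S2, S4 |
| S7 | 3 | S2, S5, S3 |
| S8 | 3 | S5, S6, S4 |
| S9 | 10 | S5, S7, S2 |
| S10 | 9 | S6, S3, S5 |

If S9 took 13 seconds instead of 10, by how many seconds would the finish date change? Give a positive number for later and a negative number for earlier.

1

Baseline: S2→S4→S6→S10 = 2+8+7+9 = 26 → 26 seconds.
S9 has 2 seconds of float (longest path through it is 24).
The binding chain switches to S2→S3→S7→S9 = 2+9+3+13 = 27; finish 27 seconds.
Change in finish: 27 − 26 = +1 seconds.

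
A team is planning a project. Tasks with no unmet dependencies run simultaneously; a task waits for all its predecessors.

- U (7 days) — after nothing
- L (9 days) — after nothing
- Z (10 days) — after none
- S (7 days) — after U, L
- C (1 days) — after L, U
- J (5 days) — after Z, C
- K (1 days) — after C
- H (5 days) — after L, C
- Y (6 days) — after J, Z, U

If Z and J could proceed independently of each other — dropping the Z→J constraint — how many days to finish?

21

Original critical path: L→C→J→Y = 9+1+5+6 = 21 ⇒ 21 days.
Dropping Z→J doesn't change J's earliest start (10); another predecessor still binds.
The longest chain is now L→C→J→Y = 9+1+5+6 = 21, so the project takes 21 days.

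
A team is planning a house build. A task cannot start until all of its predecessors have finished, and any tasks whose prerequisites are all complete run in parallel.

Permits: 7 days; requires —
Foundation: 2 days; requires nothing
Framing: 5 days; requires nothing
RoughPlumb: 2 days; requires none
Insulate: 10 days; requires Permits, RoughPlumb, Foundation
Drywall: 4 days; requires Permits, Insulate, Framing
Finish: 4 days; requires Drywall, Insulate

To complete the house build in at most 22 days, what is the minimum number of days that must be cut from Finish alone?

3

Current finish: 25 days; target: 22.
Finish is on every critical path, so each day cut from Finish cuts the finish by one (this holds down to a finish of 22).
Need 25 − 22 = 3 days off Finish → Finish becomes 1 day, finish becomes 22.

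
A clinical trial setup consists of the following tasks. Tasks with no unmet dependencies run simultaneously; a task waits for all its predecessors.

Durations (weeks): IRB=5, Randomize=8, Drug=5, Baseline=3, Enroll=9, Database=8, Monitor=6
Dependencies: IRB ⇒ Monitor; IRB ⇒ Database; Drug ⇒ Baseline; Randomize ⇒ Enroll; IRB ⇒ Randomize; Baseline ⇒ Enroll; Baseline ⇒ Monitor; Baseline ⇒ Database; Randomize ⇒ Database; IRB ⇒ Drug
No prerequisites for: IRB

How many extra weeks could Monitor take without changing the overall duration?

3

IRB→Randomize→Enroll = 5+8+9 = 22 sets the makespan at 22 weeks.
Monitor finishes as early as 19 and must finish by 22.
Slack of Monitor = 16 − 13 = 3 weeks.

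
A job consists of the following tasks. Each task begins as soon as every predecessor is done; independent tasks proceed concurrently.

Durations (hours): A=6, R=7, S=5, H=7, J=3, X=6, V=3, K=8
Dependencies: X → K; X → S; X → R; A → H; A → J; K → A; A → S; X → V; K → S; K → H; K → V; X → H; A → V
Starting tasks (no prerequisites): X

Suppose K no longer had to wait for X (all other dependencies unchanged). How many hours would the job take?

With the dependency in place, X→K→A→H = 6+8+6+7 = 27 sets the finish at 27 hours.
Without X→K, K's earliest start moves from 6 to 0.
After: K→A→H = 8+6+7 = 21 → 21 hours.

21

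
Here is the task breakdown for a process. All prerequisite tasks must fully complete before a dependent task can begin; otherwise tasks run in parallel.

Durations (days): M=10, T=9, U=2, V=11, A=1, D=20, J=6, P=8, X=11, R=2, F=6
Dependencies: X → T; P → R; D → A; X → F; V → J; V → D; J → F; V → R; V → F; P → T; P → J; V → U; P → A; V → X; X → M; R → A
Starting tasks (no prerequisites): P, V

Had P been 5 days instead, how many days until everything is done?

32

Critical path before the change: V→X→M = 11+11+10 = 32 giving 32 days.
P is off the critical path — its longest chain is 20 days, giving 12 of slack.
That remains the longest chain; total 32 days.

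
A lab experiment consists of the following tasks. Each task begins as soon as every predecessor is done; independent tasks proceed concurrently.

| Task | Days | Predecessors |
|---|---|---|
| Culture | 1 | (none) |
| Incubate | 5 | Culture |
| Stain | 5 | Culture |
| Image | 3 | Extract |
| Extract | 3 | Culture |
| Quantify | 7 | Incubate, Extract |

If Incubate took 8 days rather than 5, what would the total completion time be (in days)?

16

The binding path is Culture→Incubate→Quantify = 1+5+7 = 13; finish at 13 days.
Since Incubate is critical, the +3 change carries straight to that chain (now 16 days).
No other chain overtakes it, so the finish is 16 days.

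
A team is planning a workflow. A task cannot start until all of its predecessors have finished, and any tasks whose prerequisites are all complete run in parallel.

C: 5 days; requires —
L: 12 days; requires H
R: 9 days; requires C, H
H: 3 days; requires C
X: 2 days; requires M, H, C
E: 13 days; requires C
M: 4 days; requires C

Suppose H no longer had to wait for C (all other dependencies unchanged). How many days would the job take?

With the dependency in place, C→H→L = 5+3+12 = 20 sets the finish at 20 days.
Without C→H, H's earliest start moves from 5 to 0.
The longest chain is now C→E = 5+13 = 18, so the job takes 18 days.

18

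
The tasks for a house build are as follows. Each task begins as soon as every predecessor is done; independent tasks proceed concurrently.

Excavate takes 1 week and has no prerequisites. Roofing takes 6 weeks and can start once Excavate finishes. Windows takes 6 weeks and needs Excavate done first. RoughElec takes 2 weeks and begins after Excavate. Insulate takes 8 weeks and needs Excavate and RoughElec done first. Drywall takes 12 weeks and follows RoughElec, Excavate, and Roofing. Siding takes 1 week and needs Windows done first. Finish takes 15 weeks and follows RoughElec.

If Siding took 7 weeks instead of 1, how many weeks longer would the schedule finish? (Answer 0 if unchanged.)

0

Actual critical path: Excavate→Roofing→Drywall = 1+6+12 = 19 ⇒ 19 weeks.
The longest path through Siding is only 8 weeks, so Siding has float 11.
No other chain overtakes it, so the finish is 19 weeks.
Change in finish: 19 − 19 = +0 weeks.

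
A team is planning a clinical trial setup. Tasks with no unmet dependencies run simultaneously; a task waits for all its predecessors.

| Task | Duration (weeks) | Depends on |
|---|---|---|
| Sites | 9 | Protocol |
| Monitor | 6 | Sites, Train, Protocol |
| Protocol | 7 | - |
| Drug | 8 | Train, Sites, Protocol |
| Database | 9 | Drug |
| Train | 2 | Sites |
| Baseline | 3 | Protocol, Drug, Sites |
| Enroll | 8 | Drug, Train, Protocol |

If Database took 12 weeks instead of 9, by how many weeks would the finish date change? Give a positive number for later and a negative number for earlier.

Critical path before the change: Protocol→Sites→Train→Drug→Database = 7+9+2+8+9 = 35 giving 35 weeks.
Database is on the critical path; changing it to 12 makes that path 38 weeks.
No other chain overtakes it, so the finish is 38 weeks.
Change in finish: 38 − 35 = +3 weeks.

3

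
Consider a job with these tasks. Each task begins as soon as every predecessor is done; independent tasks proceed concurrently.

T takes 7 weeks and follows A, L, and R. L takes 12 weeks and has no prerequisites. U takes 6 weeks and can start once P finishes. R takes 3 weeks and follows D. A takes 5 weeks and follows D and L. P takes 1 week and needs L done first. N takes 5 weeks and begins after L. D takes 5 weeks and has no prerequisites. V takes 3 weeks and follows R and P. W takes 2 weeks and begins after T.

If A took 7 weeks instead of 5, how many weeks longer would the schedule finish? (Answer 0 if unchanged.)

Actual critical path: L→A→T→W = 12+5+7+2 = 26 ⇒ 26 weeks.
Since A is critical, the +2 change carries straight to that chain (now 28 weeks).
The critical path is still L→A→T→W; finish is now 28 weeks.
Change in finish: 28 − 26 = +2 weeks.

2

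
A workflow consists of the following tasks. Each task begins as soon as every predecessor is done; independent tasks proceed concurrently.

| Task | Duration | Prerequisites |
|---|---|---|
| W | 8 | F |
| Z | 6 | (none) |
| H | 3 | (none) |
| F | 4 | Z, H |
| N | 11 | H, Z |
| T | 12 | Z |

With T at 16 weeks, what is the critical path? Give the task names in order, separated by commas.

Z, T

Baseline: Z→T = 6+12 = 18 → 18 weeks.
T lies on that path, so at 16 weeks the path becomes 22 weeks.
No other chain overtakes it, so the finish is 22 weeks.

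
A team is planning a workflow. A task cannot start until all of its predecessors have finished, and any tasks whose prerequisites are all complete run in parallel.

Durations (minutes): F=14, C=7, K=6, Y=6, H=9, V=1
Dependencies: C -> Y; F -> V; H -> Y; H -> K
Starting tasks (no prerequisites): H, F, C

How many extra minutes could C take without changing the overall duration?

2

H→Y = 9+6 = 15 sets the makespan at 15 minutes.
Longest path through C: 13 minutes (earliest finish 7, latest finish 9).
Float = 15 − 13 = 2.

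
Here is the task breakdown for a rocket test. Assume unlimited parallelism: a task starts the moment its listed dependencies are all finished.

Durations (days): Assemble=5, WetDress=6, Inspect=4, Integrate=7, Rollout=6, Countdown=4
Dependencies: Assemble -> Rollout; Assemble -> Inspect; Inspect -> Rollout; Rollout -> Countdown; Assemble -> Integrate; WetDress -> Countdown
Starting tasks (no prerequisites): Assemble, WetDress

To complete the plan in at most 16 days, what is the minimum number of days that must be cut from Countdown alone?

3

Current finish: 19 days; target: 16.
Countdown is on every critical path, so each day cut from Countdown cuts the finish by one (this holds down to a finish of 16).
Need 19 − 16 = 3 days off Countdown → Countdown becomes 1 day, finish becomes 16.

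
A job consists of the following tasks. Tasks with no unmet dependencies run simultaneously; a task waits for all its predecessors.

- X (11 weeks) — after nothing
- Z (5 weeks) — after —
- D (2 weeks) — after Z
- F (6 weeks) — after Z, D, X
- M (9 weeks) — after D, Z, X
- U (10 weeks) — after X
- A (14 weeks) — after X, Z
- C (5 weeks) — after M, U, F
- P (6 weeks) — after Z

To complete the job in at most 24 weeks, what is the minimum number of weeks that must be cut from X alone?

2

Current finish: 26 weeks; target: 24.
X is on every critical path, so each week cut from X cuts the finish by one (this holds down to a finish of 21).
Need 26 − 24 = 2 weeks off X → X becomes 9 weeks, finish becomes 24.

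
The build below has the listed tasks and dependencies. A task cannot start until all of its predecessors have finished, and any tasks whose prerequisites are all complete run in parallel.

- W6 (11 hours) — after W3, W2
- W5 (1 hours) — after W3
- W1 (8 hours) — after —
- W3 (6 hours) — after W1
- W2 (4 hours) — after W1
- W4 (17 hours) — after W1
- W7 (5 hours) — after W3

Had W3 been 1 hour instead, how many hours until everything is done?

25

Actual critical path: W1→W3→W6 = 8+6+11 = 25 ⇒ 25 hours.
Since W3 is critical, the -5 change carries straight to that chain (now 20 hours).
The binding chain switches to W1→W4 = 8+17 = 25; finish 25 hours.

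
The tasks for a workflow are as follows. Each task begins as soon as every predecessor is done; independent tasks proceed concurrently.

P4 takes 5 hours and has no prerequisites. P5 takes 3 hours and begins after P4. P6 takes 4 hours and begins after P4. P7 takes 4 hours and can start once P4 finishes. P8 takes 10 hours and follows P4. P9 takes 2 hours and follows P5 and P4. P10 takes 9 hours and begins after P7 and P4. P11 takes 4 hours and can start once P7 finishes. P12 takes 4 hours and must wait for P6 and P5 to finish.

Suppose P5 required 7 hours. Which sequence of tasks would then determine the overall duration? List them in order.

The binding path is P4→P7→P10 = 5+4+9 = 18; finish at 18 hours.
The longest path through P5 is only 12 hours, so P5 has float 6.
The critical path is still P4→P7→P10; finish is now 18 hours.

P4, P7, P10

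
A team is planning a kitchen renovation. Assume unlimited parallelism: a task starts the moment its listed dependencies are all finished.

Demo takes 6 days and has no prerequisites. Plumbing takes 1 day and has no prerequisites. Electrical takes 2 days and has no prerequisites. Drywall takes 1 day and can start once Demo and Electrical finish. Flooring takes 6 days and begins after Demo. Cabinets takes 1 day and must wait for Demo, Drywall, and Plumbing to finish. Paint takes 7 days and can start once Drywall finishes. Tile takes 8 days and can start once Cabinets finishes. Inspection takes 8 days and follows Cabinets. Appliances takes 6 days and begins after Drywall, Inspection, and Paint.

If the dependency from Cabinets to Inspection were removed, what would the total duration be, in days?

Before: longest chain Demo→Drywall→Cabinets→Inspection→Appliances = 6+1+1+8+6 = 22, finish 22.
Without Cabinets→Inspection, Inspection's earliest start moves from 8 to 0.
After: Demo→Drywall→Paint→Appliances = 6+1+7+6 = 20 → 20 days.

20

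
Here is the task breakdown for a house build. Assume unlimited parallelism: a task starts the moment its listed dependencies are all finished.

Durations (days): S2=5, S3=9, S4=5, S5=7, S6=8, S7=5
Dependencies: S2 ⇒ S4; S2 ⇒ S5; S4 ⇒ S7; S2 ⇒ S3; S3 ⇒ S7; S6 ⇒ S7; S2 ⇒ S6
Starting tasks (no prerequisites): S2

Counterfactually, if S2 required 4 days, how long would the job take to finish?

18

Actual critical path: S2→S3→S7 = 5+9+5 = 19 ⇒ 19 days.
S2 lies on that path, so at 4 days the path becomes 18 days.
No other chain overtakes it, so the finish is 18 days.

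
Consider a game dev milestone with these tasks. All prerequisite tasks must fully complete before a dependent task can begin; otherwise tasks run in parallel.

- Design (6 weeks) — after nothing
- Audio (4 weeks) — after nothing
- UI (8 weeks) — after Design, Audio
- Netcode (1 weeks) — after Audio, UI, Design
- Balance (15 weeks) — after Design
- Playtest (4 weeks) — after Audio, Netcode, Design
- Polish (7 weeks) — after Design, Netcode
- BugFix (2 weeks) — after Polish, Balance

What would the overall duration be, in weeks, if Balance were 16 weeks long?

As given, the longest chain is Design→UI→Netcode→Polish→BugFix = 6+8+1+7+2 = 24, so the finish is 24 weeks.
The longest path through Balance is only 23 weeks, so Balance has float 1.
The critical path is still Design→UI→Netcode→Polish→BugFix; finish is now 24 weeks.

24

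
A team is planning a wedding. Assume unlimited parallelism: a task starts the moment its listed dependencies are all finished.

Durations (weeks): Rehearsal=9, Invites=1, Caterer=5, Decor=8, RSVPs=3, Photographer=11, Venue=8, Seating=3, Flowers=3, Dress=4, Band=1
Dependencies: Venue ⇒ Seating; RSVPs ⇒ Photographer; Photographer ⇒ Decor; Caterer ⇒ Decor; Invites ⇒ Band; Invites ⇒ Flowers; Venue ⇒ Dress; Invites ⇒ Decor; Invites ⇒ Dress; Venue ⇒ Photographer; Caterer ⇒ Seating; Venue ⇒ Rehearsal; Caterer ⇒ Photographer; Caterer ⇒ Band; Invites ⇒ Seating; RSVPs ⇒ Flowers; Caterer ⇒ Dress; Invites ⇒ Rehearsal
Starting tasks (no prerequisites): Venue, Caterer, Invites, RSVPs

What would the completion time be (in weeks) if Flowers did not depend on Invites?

Original critical path: Venue→Photographer→Decor = 8+11+8 = 27 ⇒ 27 weeks.
Dropping Invites→Flowers doesn't change Flowers's earliest start (3); another predecessor still binds.
The longest chain is now Venue→Photographer→Decor = 8+11+8 = 27, so the job takes 27 weeks.

27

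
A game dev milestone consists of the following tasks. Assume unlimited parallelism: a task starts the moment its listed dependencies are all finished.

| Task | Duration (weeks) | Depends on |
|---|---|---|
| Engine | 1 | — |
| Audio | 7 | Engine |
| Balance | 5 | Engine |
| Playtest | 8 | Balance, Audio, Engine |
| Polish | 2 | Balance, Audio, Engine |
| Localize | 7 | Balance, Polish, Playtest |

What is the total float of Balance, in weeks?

2

The longest chain is Engine→Audio→Playtest→Localize = 1+7+8+7 = 23; overall finish 23 weeks.
Balance finishes as early as 6 and must finish by 8.
Float = 23 − 21 = 2.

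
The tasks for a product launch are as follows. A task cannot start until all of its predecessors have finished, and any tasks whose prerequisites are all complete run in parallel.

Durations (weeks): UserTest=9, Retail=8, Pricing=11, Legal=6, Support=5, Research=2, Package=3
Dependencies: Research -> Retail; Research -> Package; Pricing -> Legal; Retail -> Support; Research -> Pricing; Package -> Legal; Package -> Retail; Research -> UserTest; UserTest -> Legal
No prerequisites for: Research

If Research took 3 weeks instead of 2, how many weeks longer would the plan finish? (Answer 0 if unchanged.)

1

Baseline: Research→Pricing→Legal = 2+11+6 = 19 → 19 weeks.
Research lies on that path, so at 3 weeks the path becomes 20 weeks.
That remains the longest chain; total 20 weeks.
Change in finish: 20 − 19 = +1 weeks.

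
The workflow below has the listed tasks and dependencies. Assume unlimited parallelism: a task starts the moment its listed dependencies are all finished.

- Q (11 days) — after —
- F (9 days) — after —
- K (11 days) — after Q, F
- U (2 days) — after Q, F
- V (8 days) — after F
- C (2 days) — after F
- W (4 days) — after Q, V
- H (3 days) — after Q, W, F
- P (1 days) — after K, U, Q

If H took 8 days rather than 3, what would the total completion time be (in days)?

Actual critical path: F→V→W→H = 9+8+4+3 = 24 ⇒ 24 days.
Since H is critical, the +5 change carries straight to that chain (now 29 days).
That remains the longest chain; total 29 days.

29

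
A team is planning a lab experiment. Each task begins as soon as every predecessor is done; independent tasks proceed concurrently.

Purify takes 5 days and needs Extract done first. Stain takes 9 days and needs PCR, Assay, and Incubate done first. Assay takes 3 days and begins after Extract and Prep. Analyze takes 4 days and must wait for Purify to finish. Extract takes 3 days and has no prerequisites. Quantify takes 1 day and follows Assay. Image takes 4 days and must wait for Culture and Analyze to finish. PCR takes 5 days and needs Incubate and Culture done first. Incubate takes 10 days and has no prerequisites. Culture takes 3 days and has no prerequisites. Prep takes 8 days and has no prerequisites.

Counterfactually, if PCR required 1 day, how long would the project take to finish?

20

Critical path before the change: Incubate→PCR→Stain = 10+5+9 = 24 giving 24 days.
PCR lies on that path, so at 1 day the path becomes 20 days.
The binding chain switches to Prep→Assay→Stain = 8+3+9 = 20; finish 20 days.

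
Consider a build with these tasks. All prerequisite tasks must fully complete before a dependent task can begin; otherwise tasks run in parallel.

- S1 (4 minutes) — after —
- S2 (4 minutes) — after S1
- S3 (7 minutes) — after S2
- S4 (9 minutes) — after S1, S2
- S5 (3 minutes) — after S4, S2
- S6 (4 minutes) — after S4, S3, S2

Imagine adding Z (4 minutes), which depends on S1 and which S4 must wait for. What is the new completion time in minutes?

Originally the plan takes 21 minutes.
With Z inserted, S4 now waits for max(S1, S2, Z).
New critical path: S1→Z→S4→S6 = 4+4+9+4 = 21 ⇒ 21 minutes.

21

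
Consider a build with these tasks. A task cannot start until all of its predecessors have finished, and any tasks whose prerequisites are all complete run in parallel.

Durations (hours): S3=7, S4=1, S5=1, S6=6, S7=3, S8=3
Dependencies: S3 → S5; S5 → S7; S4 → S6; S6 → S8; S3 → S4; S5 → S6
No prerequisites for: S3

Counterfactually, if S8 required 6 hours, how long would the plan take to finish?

The binding path is S3→S4→S6→S8 = 7+1+6+3 = 17; finish at 17 hours.
S8 lies on that path, so at 6 hours the path becomes 20 hours.
No other chain overtakes it, so the finish is 20 hours.

20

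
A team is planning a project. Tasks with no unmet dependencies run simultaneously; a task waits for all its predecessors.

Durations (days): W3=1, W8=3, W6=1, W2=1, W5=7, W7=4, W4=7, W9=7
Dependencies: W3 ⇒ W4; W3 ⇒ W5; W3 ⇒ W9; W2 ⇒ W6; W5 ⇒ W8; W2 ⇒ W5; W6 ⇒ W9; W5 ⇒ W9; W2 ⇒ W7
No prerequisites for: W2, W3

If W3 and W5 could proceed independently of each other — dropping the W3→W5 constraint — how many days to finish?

15

Before: longest chain W2→W5→W9 = 1+7+7 = 15, finish 15.
Dropping W3→W5 doesn't change W5's earliest start (1); another predecessor still binds.
The longest chain is now W2→W5→W9 = 1+7+7 = 15, so the plan takes 15 days.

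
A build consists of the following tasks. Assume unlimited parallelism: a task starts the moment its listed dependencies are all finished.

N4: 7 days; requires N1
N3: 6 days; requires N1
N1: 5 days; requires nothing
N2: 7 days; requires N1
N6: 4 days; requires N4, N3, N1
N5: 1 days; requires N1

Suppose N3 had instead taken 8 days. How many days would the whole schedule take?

17

As given, the longest chain is N1→N4→N6 = 5+7+4 = 16, so the finish is 16 days.
N3 is off the critical path — its longest chain is 15 days, giving 1 of slack.
New critical path: N1→N3→N6 = 5+8+4 = 17 ⇒ 17 days.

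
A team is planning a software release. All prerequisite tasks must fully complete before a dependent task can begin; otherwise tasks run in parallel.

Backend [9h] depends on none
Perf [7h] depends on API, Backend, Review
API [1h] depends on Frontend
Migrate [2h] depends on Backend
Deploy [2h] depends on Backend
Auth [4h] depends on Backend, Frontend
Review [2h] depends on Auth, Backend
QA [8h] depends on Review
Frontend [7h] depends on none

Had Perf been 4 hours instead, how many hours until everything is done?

Critical path before the change: Backend→Auth→Review→QA = 9+4+2+8 = 23 giving 23 hours.
Perf is off the critical path — its longest chain is 22 hours, giving 1 of slack.
That remains the longest chain; total 23 hours.

23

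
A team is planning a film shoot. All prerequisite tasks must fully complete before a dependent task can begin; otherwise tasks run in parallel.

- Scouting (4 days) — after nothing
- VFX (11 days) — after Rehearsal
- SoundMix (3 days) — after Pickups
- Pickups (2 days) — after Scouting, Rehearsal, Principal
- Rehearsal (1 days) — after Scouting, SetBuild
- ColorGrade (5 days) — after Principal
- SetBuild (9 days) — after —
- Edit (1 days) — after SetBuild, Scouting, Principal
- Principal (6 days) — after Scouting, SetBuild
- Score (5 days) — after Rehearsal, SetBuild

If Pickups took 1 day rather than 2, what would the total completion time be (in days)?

Actual critical path: SetBuild→Rehearsal→VFX = 9+1+11 = 21 ⇒ 21 days.
Pickups has 1 day of float (longest path through it is 20).
That remains the longest chain; total 21 days.

21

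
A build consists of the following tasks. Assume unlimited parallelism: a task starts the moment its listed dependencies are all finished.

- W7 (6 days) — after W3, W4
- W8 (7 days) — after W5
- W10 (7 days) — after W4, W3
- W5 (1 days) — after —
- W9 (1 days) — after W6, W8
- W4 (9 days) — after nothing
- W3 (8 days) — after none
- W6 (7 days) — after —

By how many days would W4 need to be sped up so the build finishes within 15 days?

Current finish: 16 days; target: 15.
W4 is on every critical path, so each day cut from W4 cuts the finish by one (this holds down to a finish of 15).
Need 16 − 15 = 1 day off W4 → W4 becomes 8 days, finish becomes 15.

1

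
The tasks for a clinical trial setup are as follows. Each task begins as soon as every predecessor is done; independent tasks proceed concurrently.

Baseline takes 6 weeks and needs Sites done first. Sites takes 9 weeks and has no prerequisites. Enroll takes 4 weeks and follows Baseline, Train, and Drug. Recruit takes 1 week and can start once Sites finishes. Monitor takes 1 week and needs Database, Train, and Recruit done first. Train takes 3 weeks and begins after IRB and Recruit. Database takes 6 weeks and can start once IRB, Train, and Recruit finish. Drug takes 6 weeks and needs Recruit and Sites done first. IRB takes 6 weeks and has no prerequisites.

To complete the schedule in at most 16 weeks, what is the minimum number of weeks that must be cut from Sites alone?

Current finish: 20 weeks; target: 16.
Sites is on every critical path, so each week cut from Sites cuts the finish by one (this holds down to a finish of 16).
Need 20 − 16 = 4 weeks off Sites → Sites becomes 5 weeks, finish becomes 16.

4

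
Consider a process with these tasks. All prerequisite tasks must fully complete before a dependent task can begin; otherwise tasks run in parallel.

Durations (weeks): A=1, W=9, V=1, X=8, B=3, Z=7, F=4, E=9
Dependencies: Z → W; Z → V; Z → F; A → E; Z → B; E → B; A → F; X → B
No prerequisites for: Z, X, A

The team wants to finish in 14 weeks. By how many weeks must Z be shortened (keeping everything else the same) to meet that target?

Current finish: 16 weeks; target: 14.
Z is on every critical path, so each week cut from Z cuts the finish by one (this holds down to a finish of 13).
Need 16 − 14 = 2 weeks off Z → Z becomes 5 weeks, finish becomes 14.

2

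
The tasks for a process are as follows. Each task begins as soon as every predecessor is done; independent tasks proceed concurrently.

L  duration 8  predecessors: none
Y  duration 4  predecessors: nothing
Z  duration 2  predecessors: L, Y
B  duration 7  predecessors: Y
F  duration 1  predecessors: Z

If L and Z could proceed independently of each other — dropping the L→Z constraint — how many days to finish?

Original critical path: L→Z→F = 8+2+1 = 11 ⇒ 11 days.
Without L→Z, Z's earliest start moves from 8 to 4.
After: Y→B = 4+7 = 11 → 11 days.

11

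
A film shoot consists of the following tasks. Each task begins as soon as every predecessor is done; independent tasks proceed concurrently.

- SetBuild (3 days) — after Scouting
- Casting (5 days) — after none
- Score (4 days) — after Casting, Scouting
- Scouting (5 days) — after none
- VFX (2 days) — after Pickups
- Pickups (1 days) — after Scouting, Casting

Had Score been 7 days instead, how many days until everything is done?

12

Baseline: Casting→Score = 5+4 = 9 → 9 days.
Score is on the critical path; changing it to 7 makes that path 12 days.
The critical path is still Casting→Score; finish is now 12 days.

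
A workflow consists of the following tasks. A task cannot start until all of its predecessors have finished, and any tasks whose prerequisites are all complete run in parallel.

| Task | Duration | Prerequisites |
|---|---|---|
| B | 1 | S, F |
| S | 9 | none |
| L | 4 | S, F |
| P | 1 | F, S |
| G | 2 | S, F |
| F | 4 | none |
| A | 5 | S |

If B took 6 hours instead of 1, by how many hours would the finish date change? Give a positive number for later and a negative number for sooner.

1

As given, the longest chain is S→A = 9+5 = 14, so the finish is 14 hours.
B is off the critical path — its longest chain is 10 hours, giving 4 of slack.
Now S→B = 9+6 = 15 is longest, so the finish becomes 15 hours.
Change in finish: 15 − 14 = +1 hours.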